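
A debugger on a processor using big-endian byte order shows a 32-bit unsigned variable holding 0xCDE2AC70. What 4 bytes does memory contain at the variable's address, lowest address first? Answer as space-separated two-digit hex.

CD E2 AC 70

Split into bytes (most-significant first): CD E2 AC 70.
Big-endian stores the most-significant byte at the lowest address.
So the memory order matches the most-significant-first order: CD E2 AC 70.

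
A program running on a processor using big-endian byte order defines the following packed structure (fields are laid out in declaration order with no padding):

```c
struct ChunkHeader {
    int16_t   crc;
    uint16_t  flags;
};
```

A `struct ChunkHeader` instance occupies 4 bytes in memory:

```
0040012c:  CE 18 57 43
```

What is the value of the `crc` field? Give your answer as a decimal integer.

`crc` is the first field, at byte offset 0, occupying 2 bytes.
Bytes at offsets 0..1: CE 18.
In big-endian order the high byte comes first in memory.
The bytes are already most-significant first: 0xCE18.
Top bit is set, so as a signed 16-bit value this is 0xCE18 − 2^16 = -12776.

-12776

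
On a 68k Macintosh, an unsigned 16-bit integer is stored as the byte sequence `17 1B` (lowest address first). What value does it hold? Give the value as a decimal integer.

In big-endian order the high byte comes first in memory.
The bytes are already most-significant first: 0x171B.
0x171B = 5915.

5915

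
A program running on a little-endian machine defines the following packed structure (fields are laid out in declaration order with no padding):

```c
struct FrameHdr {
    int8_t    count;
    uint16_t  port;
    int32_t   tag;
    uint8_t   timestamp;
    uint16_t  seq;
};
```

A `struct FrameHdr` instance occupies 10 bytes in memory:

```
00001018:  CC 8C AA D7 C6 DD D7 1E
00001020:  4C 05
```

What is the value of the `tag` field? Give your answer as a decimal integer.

`tag` follows `count` (1 B), `port` (2 B), so it starts at offset 1 + 2 = 3 and occupies 4 bytes.
Bytes at offsets 3..6: D7 C6 DD D7.
In little-endian order the low byte comes first in memory.
Reassemble most-significant byte first: D7 DD C6 D7 → 0xD7DDC6D7.
Top bit is set, so as a signed 32-bit value this is 0xD7DDC6D7 − 2^32 = -673331497.

-673331497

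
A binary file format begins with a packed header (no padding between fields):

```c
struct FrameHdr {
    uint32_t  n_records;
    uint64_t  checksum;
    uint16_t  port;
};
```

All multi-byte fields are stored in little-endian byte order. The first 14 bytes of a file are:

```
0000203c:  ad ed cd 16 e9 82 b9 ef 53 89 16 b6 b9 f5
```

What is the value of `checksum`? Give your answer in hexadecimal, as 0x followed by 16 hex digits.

0xB6168953EFB982E9

`checksum` follows `n_records` (4 bytes), so it starts at byte offset 4 and occupies 8 bytes.
Bytes at offsets 4..11: E9 82 B9 EF 53 89 16 B6.
Little-endian stores the least-significant byte at the lowest address.
Reassemble most-significant byte first: B6 16 89 53 EF B9 82 E9 → 0xB6168953EFB982E9.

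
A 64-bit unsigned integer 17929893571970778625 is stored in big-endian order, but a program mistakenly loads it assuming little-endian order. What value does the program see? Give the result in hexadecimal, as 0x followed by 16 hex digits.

0x01C6E00135C7D3F8

17929893571970778625 in 64-bit hexadecimal is 0xF8D3C73501E0C601.
Stored big-endian, the bytes at ascending addresses are F8 D3 C7 35 01 E0 C6 01.
Read back as little-endian, the first byte is least significant, giving 0x01C6E00135C7D3F8.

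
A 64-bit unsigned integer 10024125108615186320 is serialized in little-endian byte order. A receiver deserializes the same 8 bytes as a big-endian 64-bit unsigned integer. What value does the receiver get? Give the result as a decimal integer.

10378287074923519115

10024125108615186320 in 64-bit hexadecimal is 0x8B1CD8AD1B150790.
Stored little-endian, the bytes at ascending addresses are 90 07 15 1B AD D8 1C 8B.
Read back as big-endian, the last byte is least significant, giving 0x9007151BADD81C8B.
0x9007151BADD81C8B = 10378287074923519115.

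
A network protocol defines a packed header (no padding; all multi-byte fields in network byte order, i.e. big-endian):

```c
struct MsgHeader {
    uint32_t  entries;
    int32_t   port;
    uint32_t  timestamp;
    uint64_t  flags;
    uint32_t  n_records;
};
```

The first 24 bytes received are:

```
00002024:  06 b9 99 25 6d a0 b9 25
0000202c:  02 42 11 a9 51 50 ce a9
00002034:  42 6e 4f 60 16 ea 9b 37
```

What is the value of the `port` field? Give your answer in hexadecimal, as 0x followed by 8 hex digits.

`port` follows `entries` (4 bytes), so it starts at byte offset 4 and occupies 4 bytes.
Bytes at offsets 4..7: 6D A0 B9 25.
Big-endian: lowest address holds the most-significant byte.
The bytes are already most-significant first: 0x6DA0B925.

0x6DA0B925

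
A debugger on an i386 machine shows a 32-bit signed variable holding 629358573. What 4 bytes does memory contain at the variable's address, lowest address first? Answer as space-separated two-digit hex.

ED 3F 83 25

629358573 in hexadecimal, padded to 32 bits, is 0x25833FED.
Split into bytes (most-significant first): 25 83 3F ED.
Little-endian stores the least-significant byte at the lowest address.
So at ascending addresses the bytes are ED 3F 83 25.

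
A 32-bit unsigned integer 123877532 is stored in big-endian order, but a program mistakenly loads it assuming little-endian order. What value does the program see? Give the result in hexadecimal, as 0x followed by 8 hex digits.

123877532 in 32-bit hexadecimal is 0x0762389C.
Stored big-endian, the bytes at ascending addresses are 07 62 38 9C.
Read back as little-endian, the first byte is least significant, giving 0x9C386207.

0x9C386207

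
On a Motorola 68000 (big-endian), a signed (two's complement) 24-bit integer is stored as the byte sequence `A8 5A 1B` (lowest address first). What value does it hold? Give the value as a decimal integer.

-5744101

Big-endian: lowest address holds the most-significant byte.
The bytes are already most-significant first: 0xA85A1B.
Top bit is set, so as a signed 24-bit value this is 0xA85A1B − 2^24 = -5744101.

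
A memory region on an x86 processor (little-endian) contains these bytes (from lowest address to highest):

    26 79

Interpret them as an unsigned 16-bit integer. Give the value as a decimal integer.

31014

Little-endian: lowest address holds the least-significant byte.
Reassemble most-significant byte first: 79 26 → 0x7926.
0x7926 = 31014.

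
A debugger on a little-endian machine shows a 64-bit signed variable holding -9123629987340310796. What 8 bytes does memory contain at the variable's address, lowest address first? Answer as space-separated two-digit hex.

F4 A6 7A 96 DD 5A 62 81

Two's complement of -9123629987340310796 in 64 bits: 9123629987340310796 = 0x7E9DA5226985590C; invert → 0x81625ADD967AA6F3; add 1 → 0x81625ADD967AA6F4.
Split into bytes (most-significant first): 81 62 5A DD 96 7A A6 F4.
Little-endian stores the least-significant byte at the lowest address.
So at ascending addresses the bytes are F4 A6 7A 96 DD 5A 62 81.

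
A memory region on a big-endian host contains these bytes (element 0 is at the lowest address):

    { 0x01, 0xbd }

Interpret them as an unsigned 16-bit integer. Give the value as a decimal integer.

445

Big-endian stores the most-significant byte at the lowest address.
The bytes are already most-significant first: 0x01BD.
0x01BD = 445.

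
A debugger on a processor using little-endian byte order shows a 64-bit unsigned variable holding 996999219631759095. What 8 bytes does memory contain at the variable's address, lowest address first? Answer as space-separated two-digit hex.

F7 1E 7E 07 82 0D D6 0D

996999219631759095 in hexadecimal, padded to 64 bits, is 0x0DD60D82077E1EF7.
Split into bytes (most-significant first): 0D D6 0D 82 07 7E 1E F7.
In little-endian order the low byte comes first in memory.
So at ascending addresses the bytes are F7 1E 7E 07 82 0D D6 0D.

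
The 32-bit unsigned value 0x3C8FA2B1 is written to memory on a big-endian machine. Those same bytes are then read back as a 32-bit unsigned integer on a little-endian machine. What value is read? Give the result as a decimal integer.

Stored big-endian, the bytes at ascending addresses are 3C 8F A2 B1.
Read back as little-endian, the first byte is least significant, giving 0xB1A28F3C.
0xB1A28F3C = 2980220732.

2980220732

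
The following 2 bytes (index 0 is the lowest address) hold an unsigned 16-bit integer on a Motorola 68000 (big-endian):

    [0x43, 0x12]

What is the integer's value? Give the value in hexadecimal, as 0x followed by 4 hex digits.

In big-endian order the high byte comes first in memory.
The bytes are already most-significant first: 0x4312.

0x4312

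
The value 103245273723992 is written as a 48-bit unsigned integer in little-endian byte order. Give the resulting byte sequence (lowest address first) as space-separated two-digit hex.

103245273723992 in hexadecimal, padded to 48 bits, is 0x5DE6A9DD7458.
Split into bytes (most-significant first): 5D E6 A9 DD 74 58.
Little-endian stores the least-significant byte at the lowest address.
So at ascending addresses the bytes are 58 74 DD A9 E6 5D.

58 74 DD A9 E6 5D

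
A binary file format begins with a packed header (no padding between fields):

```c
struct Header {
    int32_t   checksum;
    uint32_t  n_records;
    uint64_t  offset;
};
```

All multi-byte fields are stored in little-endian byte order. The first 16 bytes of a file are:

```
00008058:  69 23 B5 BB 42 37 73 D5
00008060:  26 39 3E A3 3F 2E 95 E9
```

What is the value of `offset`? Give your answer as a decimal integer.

`offset` follows `checksum` (4 B), `n_records` (4 B), so it starts at offset 4 + 4 = 8 and occupies 8 bytes.
Bytes at offsets 8..15: 26 39 3E A3 3F 2E 95 E9.
In little-endian order the low byte comes first in memory.
Reassemble most-significant byte first: E9 95 2E 3F A3 3E 39 26 → 0xE9952E3FA33E3926.
0xE9952E3FA33E3926 = 16831410033223678246.

16831410033223678246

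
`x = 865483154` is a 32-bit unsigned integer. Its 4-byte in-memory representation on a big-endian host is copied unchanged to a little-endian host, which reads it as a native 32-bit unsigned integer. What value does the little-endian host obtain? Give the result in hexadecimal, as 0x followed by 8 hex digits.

0x92399633

865483154 in 32-bit hexadecimal is 0x33963992.
Stored big-endian, the bytes at ascending addresses are 33 96 39 92.
Read back as little-endian, the first byte is least significant, giving 0x92399633.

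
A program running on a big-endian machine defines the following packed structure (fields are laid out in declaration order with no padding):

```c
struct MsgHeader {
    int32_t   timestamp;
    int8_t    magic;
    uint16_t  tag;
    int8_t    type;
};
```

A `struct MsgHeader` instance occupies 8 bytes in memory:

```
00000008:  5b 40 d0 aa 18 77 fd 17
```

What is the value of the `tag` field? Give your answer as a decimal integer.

`tag` follows `timestamp` (4 B), `magic` (1 B), so it starts at offset 4 + 1 = 5 and occupies 2 bytes.
Bytes at offsets 5..6: 77 FD.
Big-endian: lowest address holds the most-significant byte.
The bytes are already most-significant first: 0x77FD.
0x77FD = 30717.

30717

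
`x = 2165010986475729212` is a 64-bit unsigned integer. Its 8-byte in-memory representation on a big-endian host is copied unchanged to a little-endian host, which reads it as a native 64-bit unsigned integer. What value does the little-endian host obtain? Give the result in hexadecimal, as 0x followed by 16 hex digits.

2165010986475729212 in 64-bit hexadecimal is 0x1E0BAA057FB4313C.
Stored big-endian, the bytes at ascending addresses are 1E 0B AA 05 7F B4 31 3C.
Read back as little-endian, the first byte is least significant, giving 0x3C31B47F05AA0B1E.

0x3C31B47F05AA0B1E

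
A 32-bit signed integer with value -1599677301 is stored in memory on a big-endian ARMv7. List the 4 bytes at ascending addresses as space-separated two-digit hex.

Two's complement of -1599677301 in 32 bits: 1599677301 = 0x5F592375; invert → 0xA0A6DC8A; add 1 → 0xA0A6DC8B.
Split into bytes (most-significant first): A0 A6 DC 8B.
Big-endian: lowest address holds the most-significant byte.
So the memory order matches the most-significant-first order: A0 A6 DC 8B.

A0 A6 DC 8B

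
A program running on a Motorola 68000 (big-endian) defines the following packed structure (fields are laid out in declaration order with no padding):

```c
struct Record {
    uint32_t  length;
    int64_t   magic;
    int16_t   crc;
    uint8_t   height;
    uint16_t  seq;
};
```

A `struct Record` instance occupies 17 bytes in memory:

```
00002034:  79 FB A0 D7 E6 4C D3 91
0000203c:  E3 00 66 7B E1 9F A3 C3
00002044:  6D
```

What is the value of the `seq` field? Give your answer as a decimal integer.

`seq` follows `length` (4 B), `magic` (8 B), `crc` (2 B), `height` (1 B), so it starts at offset 4 + 8 + 2 + 1 = 15 and occupies 2 bytes.
Bytes at offsets 15..16: C3 6D.
Big-endian: lowest address holds the most-significant byte.
The bytes are already most-significant first: 0xC36D.
0xC36D = 50029.

50029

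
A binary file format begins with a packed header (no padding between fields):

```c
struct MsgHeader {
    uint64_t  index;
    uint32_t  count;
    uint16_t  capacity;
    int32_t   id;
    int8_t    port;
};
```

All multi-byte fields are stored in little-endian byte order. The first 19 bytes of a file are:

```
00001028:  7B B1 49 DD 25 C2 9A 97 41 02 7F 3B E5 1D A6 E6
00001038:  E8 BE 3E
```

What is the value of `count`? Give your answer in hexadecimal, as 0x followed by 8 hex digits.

0x3B7F0241

`count` follows `index` (8 bytes), so it starts at byte offset 8 and occupies 4 bytes.
Bytes at offsets 8..11: 41 02 7F 3B.
In little-endian order the low byte comes first in memory.
Reassemble most-significant byte first: 3B 7F 02 41 → 0x3B7F0241.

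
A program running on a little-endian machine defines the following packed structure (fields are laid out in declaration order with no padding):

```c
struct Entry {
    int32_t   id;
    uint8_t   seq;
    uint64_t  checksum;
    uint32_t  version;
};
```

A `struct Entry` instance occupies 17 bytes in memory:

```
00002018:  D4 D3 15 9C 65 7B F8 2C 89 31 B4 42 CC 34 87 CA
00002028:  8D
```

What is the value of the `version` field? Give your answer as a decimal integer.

`version` follows `id` (4 B), `seq` (1 B), `checksum` (8 B), so it starts at offset 4 + 1 + 8 = 13 and occupies 4 bytes.
Bytes at offsets 13..16: 34 87 CA 8D.
Little-endian stores the least-significant byte at the lowest address.
Reassemble most-significant byte first: 8D CA 87 34 → 0x8DCA8734.
0x8DCA8734 = 2378860340.

2378860340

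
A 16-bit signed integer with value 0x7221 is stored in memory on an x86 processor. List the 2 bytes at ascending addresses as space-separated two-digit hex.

Split into bytes (most-significant first): 72 21.
In little-endian order the low byte comes first in memory.
So at ascending addresses the bytes are 21 72.

21 72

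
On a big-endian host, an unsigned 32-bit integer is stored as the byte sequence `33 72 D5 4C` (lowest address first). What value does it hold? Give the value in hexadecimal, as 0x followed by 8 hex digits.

0x3372D54C

Big-endian: lowest address holds the most-significant byte.
The bytes are already most-significant first: 0x3372D54C.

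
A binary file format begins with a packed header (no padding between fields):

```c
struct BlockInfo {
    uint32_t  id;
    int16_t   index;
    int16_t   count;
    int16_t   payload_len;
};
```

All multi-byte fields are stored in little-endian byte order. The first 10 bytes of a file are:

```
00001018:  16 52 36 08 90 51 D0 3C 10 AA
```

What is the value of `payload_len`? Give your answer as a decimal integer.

-22000

`payload_len` follows `id` (4 B), `index` (2 B), `count` (2 B), so it starts at offset 4 + 2 + 2 = 8 and occupies 2 bytes.
Bytes at offsets 8..9: 10 AA.
Little-endian stores the least-significant byte at the lowest address.
Reassemble most-significant byte first: AA 10 → 0xAA10.
Top bit is set, so as a signed 16-bit value this is 0xAA10 − 2^16 = -22000.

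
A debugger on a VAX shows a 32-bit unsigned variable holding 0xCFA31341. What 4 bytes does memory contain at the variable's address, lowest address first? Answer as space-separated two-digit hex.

Split into bytes (most-significant first): CF A3 13 41.
Little-endian: lowest address holds the least-significant byte.
So at ascending addresses the bytes are 41 13 A3 CF.

41 13 A3 CF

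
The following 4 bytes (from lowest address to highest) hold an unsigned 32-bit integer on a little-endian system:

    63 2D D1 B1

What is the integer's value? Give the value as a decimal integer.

In little-endian order the low byte comes first in memory.
Reassemble most-significant byte first: B1 D1 2D 63 → 0xB1D12D63.
0xB1D12D63 = 2983275875.

2983275875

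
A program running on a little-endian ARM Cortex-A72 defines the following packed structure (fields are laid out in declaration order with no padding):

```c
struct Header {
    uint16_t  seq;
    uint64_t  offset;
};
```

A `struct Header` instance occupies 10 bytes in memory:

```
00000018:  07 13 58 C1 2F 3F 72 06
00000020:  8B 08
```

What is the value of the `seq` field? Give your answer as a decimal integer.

4871

`seq` is the first field, at byte offset 0, occupying 2 bytes.
Bytes at offsets 0..1: 07 13.
In little-endian order the low byte comes first in memory.
Reassemble most-significant byte first: 13 07 → 0x1307.
0x1307 = 4871.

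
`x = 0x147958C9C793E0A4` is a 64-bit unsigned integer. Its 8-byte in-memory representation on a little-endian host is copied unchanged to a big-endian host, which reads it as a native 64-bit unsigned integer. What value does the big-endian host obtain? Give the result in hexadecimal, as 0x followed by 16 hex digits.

Stored little-endian, the bytes at ascending addresses are A4 E0 93 C7 C9 58 79 14.
Read back as big-endian, the last byte is least significant, giving 0xA4E093C7C9587914.

0xA4E093C7C9587914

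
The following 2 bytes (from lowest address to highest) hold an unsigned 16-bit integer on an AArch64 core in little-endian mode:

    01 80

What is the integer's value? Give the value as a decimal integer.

32769

In little-endian order the low byte comes first in memory.
Reassemble most-significant byte first: 80 01 → 0x8001.
0x8001 = 32769.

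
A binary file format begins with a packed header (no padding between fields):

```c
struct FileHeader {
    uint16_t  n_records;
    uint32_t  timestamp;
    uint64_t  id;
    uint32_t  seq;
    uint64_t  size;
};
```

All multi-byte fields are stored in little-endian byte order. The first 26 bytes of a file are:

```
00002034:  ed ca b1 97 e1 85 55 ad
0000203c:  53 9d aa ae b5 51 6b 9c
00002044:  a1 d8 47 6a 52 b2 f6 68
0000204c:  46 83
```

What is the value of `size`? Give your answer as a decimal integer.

`size` follows `n_records` (2 B), `timestamp` (4 B), `id` (8 B), `seq` (4 B), so it starts at offset 2 + 4 + 8 + 4 = 18 and occupies 8 bytes.
Bytes at offsets 18..25: 47 6A 52 B2 F6 68 46 83.
Little-endian stores the least-significant byte at the lowest address.
Reassemble most-significant byte first: 83 46 68 F6 B2 52 6A 47 → 0x834668F6B2526A47.
0x834668F6B2526A47 = 9459363476101294663.

9459363476101294663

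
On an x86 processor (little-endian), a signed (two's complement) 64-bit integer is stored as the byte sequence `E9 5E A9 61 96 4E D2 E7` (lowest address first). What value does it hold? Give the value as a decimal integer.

In little-endian order the low byte comes first in memory.
Reassemble most-significant byte first: E7 D2 4E 96 61 A9 5E E9 → 0xE7D24E9661A95EE9.
Top bit is set, so as a signed 64-bit value this is 0xE7D24E9661A95EE9 − 2^64 = -1742243698048409879.

-1742243698048409879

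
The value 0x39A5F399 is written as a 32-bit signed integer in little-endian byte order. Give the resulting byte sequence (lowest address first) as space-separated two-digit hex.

99 F3 A5 39

Split into bytes (most-significant first): 39 A5 F3 99.
Little-endian stores the least-significant byte at the lowest address.
So at ascending addresses the bytes are 99 F3 A5 39.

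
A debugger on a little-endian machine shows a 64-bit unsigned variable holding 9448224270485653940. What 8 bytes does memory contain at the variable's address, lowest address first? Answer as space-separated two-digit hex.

9448224270485653940 in hexadecimal, padded to 64 bits, is 0x831ED5EA488589B4.
Split into bytes (most-significant first): 83 1E D5 EA 48 85 89 B4.
Little-endian: lowest address holds the least-significant byte.
So at ascending addresses the bytes are B4 89 85 48 EA D5 1E 83.

B4 89 85 48 EA D5 1E 83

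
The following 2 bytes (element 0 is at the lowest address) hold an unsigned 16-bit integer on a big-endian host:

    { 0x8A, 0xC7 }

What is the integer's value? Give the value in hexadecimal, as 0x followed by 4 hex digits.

In big-endian order the high byte comes first in memory.
The bytes are already most-significant first: 0x8AC7.

0x8AC7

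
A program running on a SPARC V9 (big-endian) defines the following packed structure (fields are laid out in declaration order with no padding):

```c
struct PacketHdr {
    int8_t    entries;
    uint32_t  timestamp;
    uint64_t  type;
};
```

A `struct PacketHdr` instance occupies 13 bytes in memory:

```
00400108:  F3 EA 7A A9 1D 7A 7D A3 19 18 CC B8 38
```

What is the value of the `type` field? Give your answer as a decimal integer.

8826390172901619768

`type` follows `entries` (1 B), `timestamp` (4 B), so it starts at offset 1 + 4 = 5 and occupies 8 bytes.
Bytes at offsets 5..12: 7A 7D A3 19 18 CC B8 38.
Big-endian stores the most-significant byte at the lowest address.
The bytes are already most-significant first: 0x7A7DA31918CCB838.
0x7A7DA31918CCB838 = 8826390172901619768.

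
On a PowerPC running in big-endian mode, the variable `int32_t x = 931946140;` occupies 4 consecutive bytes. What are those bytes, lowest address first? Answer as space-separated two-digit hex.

37 8C 5E 9C

931946140 in hexadecimal, padded to 32 bits, is 0x378C5E9C.
Split into bytes (most-significant first): 37 8C 5E 9C.
In big-endian order the high byte comes first in memory.
So the memory order matches the most-significant-first order: 37 8C 5E 9C.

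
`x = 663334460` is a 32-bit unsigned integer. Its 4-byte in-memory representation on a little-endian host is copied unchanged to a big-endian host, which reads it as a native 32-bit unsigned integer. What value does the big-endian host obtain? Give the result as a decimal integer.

1018071335

663334460 in 32-bit hexadecimal is 0x2789AE3C.
Stored little-endian, the bytes at ascending addresses are 3C AE 89 27.
Read back as big-endian, the last byte is least significant, giving 0x3CAE8927.
0x3CAE8927 = 1018071335.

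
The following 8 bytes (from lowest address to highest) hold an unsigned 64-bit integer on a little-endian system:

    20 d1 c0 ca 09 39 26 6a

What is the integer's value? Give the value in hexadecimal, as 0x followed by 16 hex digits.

0x6A263909CAC0D120

In little-endian order the low byte comes first in memory.
Reassemble most-significant byte first: 6A 26 39 09 CA C0 D1 20 → 0x6A263909CAC0D120.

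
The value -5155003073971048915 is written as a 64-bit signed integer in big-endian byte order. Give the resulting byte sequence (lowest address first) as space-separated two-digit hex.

Two's complement of -5155003073971048915 in 64 bits: 5155003073971048915 = 0x478A3FFBC01751D3; invert → 0xB875C0043FE8AE2C; add 1 → 0xB875C0043FE8AE2D.
Split into bytes (most-significant first): B8 75 C0 04 3F E8 AE 2D.
Big-endian: lowest address holds the most-significant byte.
So the memory order matches the most-significant-first order: B8 75 C0 04 3F E8 AE 2D.

B8 75 C0 04 3F E8 AE 2D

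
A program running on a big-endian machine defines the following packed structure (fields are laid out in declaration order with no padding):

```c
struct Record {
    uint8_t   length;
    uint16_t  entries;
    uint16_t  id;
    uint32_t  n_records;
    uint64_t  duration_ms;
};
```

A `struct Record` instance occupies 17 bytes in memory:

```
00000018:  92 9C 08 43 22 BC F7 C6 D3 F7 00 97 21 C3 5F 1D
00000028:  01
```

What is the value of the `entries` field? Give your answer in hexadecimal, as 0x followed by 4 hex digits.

0x9C08

`entries` follows `length` (1 byte), so it starts at byte offset 1 and occupies 2 bytes.
Bytes at offsets 1..2: 9C 08.
Big-endian stores the most-significant byte at the lowest address.
The bytes are already most-significant first: 0x9C08.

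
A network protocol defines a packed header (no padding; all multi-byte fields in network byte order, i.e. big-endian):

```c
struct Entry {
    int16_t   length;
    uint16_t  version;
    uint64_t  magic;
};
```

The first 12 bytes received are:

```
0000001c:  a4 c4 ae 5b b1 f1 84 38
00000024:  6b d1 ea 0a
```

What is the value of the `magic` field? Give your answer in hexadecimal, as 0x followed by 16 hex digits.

0xB1F184386BD1EA0A

`magic` follows `length` (2 B), `version` (2 B), so it starts at offset 2 + 2 = 4 and occupies 8 bytes.
Bytes at offsets 4..11: B1 F1 84 38 6B D1 EA 0A.
Big-endian: lowest address holds the most-significant byte.
The bytes are already most-significant first: 0xB1F184386BD1EA0A.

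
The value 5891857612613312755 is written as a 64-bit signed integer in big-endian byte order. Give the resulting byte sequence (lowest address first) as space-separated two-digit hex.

5891857612613312755 in hexadecimal, padded to 64 bits, is 0x51C4154842FF60F3.
Split into bytes (most-significant first): 51 C4 15 48 42 FF 60 F3.
Big-endian: lowest address holds the most-significant byte.
So the memory order matches the most-significant-first order: 51 C4 15 48 42 FF 60 F3.

51 C4 15 48 42 FF 60 F3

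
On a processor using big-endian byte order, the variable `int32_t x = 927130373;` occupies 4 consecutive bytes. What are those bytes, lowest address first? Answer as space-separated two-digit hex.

37 42 E3 05

927130373 in hexadecimal, padded to 32 bits, is 0x3742E305.
Split into bytes (most-significant first): 37 42 E3 05.
In big-endian order the high byte comes first in memory.
So the memory order matches the most-significant-first order: 37 42 E3 05.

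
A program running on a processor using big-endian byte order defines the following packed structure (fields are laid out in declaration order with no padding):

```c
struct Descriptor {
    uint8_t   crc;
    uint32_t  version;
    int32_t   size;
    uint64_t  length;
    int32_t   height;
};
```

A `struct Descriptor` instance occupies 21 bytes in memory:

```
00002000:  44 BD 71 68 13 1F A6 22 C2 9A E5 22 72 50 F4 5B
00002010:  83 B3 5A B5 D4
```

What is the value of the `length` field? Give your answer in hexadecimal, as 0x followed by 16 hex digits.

`length` follows `crc` (1 B), `version` (4 B), `size` (4 B), so it starts at offset 1 + 4 + 4 = 9 and occupies 8 bytes.
Bytes at offsets 9..16: 9A E5 22 72 50 F4 5B 83.
Big-endian: lowest address holds the most-significant byte.
The bytes are already most-significant first: 0x9AE5227250F45B83.

0x9AE5227250F45B83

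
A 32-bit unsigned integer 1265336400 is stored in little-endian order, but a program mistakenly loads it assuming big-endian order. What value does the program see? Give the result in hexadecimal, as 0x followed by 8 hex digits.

1265336400 in 32-bit hexadecimal is 0x4B6B8050.
Stored little-endian, the bytes at ascending addresses are 50 80 6B 4B.
Read back as big-endian, the last byte is least significant, giving 0x50806B4B.

0x50806B4B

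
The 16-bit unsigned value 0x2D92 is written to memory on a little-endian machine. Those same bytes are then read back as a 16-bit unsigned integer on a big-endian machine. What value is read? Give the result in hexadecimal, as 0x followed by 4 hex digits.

Stored little-endian, the bytes at ascending addresses are 92 2D.
Read back as big-endian, the last byte is least significant, giving 0x922D.

0x922D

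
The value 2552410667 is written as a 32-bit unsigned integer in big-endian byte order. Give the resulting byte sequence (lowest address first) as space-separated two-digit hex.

98 22 B2 2B

2552410667 in hexadecimal, padded to 32 bits, is 0x9822B22B.
Split into bytes (most-significant first): 98 22 B2 2B.
Big-endian: lowest address holds the most-significant byte.
So the memory order matches the most-significant-first order: 98 22 B2 2B.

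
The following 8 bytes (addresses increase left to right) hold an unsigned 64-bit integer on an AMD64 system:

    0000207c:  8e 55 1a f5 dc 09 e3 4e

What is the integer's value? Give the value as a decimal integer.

5684397999281296782

In little-endian order the low byte comes first in memory.
Reassemble most-significant byte first: 4E E3 09 DC F5 1A 55 8E → 0x4EE309DCF51A558E.
0x4EE309DCF51A558E = 5684397999281296782.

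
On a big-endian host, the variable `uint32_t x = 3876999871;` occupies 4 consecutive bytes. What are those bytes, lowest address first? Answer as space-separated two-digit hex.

E7 16 52 BF

3876999871 in hexadecimal, padded to 32 bits, is 0xE71652BF.
Split into bytes (most-significant first): E7 16 52 BF.
In big-endian order the high byte comes first in memory.
So the memory order matches the most-significant-first order: E7 16 52 BF.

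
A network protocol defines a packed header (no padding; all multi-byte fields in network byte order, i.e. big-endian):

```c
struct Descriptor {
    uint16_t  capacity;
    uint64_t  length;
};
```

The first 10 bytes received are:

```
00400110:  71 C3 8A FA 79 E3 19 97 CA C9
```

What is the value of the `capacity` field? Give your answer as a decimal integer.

`capacity` is the first field, at byte offset 0, occupying 2 bytes.
Bytes at offsets 0..1: 71 C3.
Big-endian stores the most-significant byte at the lowest address.
The bytes are already most-significant first: 0x71C3.
0x71C3 = 29123.

29123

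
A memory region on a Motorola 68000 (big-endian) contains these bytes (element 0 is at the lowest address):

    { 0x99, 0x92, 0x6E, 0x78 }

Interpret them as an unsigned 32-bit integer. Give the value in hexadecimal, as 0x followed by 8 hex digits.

Big-endian stores the most-significant byte at the lowest address.
The bytes are already most-significant first: 0x99926E78.

0x99926E78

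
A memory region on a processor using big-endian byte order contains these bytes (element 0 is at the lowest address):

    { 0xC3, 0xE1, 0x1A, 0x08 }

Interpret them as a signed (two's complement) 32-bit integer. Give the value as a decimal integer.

In big-endian order the high byte comes first in memory.
The bytes are already most-significant first: 0xC3E11A08.
Top bit is set, so as a signed 32-bit value this is 0xC3E11A08 − 2^32 = -1008657912.

-1008657912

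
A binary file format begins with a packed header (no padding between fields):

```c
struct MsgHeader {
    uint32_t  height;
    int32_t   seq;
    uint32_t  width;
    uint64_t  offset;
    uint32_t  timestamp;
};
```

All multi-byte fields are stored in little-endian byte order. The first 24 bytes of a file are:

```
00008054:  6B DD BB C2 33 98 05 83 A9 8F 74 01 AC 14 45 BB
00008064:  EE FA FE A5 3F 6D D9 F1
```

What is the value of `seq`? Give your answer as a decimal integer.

-2096785357

`seq` follows `height` (4 bytes), so it starts at byte offset 4 and occupies 4 bytes.
Bytes at offsets 4..7: 33 98 05 83.
Little-endian stores the least-significant byte at the lowest address.
Reassemble most-significant byte first: 83 05 98 33 → 0x83059833.
Top bit is set, so as a signed 32-bit value this is 0x83059833 − 2^32 = -2096785357.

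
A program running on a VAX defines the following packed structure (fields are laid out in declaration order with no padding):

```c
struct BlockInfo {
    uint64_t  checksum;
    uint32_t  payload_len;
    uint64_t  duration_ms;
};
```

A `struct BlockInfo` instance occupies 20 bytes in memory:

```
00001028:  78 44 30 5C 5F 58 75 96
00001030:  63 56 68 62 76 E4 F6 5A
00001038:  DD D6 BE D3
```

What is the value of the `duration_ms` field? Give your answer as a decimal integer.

15257868833780065398

`duration_ms` follows `checksum` (8 B), `payload_len` (4 B), so it starts at offset 8 + 4 = 12 and occupies 8 bytes.
Bytes at offsets 12..19: 76 E4 F6 5A DD D6 BE D3.
Little-endian: lowest address holds the least-significant byte.
Reassemble most-significant byte first: D3 BE D6 DD 5A F6 E4 76 → 0xD3BED6DD5AF6E476.
0xD3BED6DD5AF6E476 = 15257868833780065398.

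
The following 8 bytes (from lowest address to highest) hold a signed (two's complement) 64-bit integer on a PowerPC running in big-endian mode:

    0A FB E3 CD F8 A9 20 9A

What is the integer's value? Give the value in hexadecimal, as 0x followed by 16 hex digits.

Big-endian: lowest address holds the most-significant byte.
The bytes are already most-significant first: 0x0AFBE3CDF8A9209A.

0x0AFBE3CDF8A9209A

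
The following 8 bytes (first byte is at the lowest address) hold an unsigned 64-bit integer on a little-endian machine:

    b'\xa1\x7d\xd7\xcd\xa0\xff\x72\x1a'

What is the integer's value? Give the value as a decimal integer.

1905866658444443041

Little-endian stores the least-significant byte at the lowest address.
Reassemble most-significant byte first: 1A 72 FF A0 CD D7 7D A1 → 0x1A72FFA0CDD77DA1.
0x1A72FFA0CDD77DA1 = 1905866658444443041.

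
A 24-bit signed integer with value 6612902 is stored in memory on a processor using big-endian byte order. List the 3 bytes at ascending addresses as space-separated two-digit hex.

64 E7 A6

6612902 in hexadecimal, padded to 24 bits, is 0x64E7A6.
Split into bytes (most-significant first): 64 E7 A6.
In big-endian order the high byte comes first in memory.
So the memory order matches the most-significant-first order: 64 E7 A6.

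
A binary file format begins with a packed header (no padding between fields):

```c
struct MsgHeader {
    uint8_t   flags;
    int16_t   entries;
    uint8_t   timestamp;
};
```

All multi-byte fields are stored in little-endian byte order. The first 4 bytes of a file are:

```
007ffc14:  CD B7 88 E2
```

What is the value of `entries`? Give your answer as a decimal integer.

`entries` follows `flags` (1 byte), so it starts at byte offset 1 and occupies 2 bytes.
Bytes at offsets 1..2: B7 88.
Little-endian stores the least-significant byte at the lowest address.
Reassemble most-significant byte first: 88 B7 → 0x88B7.
Top bit is set, so as a signed 16-bit value this is 0x88B7 − 2^16 = -30537.

-30537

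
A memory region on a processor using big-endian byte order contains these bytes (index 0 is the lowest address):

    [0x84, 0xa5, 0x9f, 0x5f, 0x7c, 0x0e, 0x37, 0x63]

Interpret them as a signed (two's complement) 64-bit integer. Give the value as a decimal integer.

Big-endian stores the most-significant byte at the lowest address.
The bytes are already most-significant first: 0x84A59F5F7C0E3763.
Top bit is set, so as a signed 64-bit value this is 0x84A59F5F7C0E3763 − 2^64 = -8888523057093789853.

-8888523057093789853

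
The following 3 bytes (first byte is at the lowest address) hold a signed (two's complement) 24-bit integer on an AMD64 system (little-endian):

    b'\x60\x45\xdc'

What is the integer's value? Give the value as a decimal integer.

-2341536

In little-endian order the low byte comes first in memory.
Reassemble most-significant byte first: DC 45 60 → 0xDC4560.
Top bit is set, so as a signed 24-bit value this is 0xDC4560 − 2^24 = -2341536.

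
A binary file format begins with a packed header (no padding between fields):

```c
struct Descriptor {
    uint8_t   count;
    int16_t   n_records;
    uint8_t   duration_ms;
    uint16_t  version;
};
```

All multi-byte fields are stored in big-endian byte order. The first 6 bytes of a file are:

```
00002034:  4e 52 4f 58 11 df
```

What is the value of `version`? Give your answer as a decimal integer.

4575

`version` follows `count` (1 B), `n_records` (2 B), `duration_ms` (1 B), so it starts at offset 1 + 2 + 1 = 4 and occupies 2 bytes.
Bytes at offsets 4..5: 11 DF.
Big-endian stores the most-significant byte at the lowest address.
The bytes are already most-significant first: 0x11DF.
0x11DF = 4575.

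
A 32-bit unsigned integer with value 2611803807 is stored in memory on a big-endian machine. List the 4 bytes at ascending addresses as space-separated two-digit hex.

2611803807 in hexadecimal, padded to 32 bits, is 0x9BACF69F.
Split into bytes (most-significant first): 9B AC F6 9F.
In big-endian order the high byte comes first in memory.
So the memory order matches the most-significant-first order: 9B AC F6 9F.

9B AC F6 9F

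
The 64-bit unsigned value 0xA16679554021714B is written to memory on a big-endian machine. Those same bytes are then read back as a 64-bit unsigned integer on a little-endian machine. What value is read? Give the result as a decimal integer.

5436162785408542369

Stored big-endian, the bytes at ascending addresses are A1 66 79 55 40 21 71 4B.
Read back as little-endian, the first byte is least significant, giving 0x4B712140557966A1.
0x4B712140557966A1 = 5436162785408542369.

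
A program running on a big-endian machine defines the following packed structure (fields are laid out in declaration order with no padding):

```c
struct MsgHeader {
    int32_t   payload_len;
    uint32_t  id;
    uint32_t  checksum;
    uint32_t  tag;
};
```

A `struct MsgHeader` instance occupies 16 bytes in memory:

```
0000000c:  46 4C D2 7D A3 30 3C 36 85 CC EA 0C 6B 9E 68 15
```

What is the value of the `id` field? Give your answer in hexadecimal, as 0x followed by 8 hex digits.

`id` follows `payload_len` (4 bytes), so it starts at byte offset 4 and occupies 4 bytes.
Bytes at offsets 4..7: A3 30 3C 36.
Big-endian stores the most-significant byte at the lowest address.
The bytes are already most-significant first: 0xA3303C36.

0xA3303C36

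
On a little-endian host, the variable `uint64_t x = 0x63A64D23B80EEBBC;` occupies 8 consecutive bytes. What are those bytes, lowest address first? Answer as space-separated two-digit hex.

BC EB 0E B8 23 4D A6 63

Split into bytes (most-significant first): 63 A6 4D 23 B8 0E EB BC.
Little-endian stores the least-significant byte at the lowest address.
So at ascending addresses the bytes are BC EB 0E B8 23 4D A6 63.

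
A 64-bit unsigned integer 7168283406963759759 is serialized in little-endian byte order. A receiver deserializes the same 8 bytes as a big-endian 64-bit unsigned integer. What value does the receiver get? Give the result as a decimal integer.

7168283406963759759 in 64-bit hexadecimal is 0x637ADBC78966DA8F.
Stored little-endian, the bytes at ascending addresses are 8F DA 66 89 C7 DB 7A 63.
Read back as big-endian, the last byte is least significant, giving 0x8FDA6689C7DB7A63.
0x8FDA6689C7DB7A63 = 10365710234296220259.

10365710234296220259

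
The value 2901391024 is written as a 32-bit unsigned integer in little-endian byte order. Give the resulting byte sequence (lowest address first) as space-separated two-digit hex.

2901391024 in hexadecimal, padded to 32 bits, is 0xACEFB6B0.
Split into bytes (most-significant first): AC EF B6 B0.
Little-endian: lowest address holds the least-significant byte.
So at ascending addresses the bytes are B0 B6 EF AC.

B0 B6 EF AC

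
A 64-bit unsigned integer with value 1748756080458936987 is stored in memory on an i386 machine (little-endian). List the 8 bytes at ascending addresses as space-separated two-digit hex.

1748756080458936987 in hexadecimal, padded to 64 bits, is 0x1844D463CE8F329B.
Split into bytes (most-significant first): 18 44 D4 63 CE 8F 32 9B.
Little-endian: lowest address holds the least-significant byte.
So at ascending addresses the bytes are 9B 32 8F CE 63 D4 44 18.

9B 32 8F CE 63 D4 44 18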